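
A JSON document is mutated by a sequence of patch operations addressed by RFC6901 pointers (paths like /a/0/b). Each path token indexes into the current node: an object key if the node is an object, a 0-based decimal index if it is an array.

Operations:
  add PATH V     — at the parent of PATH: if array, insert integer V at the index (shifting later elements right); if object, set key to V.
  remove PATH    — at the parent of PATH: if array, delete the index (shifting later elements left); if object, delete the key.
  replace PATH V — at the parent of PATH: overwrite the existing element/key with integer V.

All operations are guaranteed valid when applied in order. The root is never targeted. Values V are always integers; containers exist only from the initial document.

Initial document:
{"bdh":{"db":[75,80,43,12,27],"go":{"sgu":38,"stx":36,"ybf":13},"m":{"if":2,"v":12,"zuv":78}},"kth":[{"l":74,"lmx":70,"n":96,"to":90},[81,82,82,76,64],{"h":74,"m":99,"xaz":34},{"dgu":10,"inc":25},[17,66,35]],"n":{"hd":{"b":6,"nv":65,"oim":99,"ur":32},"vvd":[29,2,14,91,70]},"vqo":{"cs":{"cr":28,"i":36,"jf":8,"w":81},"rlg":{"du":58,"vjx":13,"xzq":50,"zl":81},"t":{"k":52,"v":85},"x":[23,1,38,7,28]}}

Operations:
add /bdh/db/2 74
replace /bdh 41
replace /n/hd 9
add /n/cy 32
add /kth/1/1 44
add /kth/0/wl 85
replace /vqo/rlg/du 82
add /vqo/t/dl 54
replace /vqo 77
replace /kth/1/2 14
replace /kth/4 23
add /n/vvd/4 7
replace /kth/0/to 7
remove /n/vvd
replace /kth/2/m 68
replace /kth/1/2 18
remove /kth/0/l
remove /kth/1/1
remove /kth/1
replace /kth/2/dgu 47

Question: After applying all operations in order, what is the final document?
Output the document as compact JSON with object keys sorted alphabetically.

Answer: {"bdh":41,"kth":[{"lmx":70,"n":96,"to":7,"wl":85},{"h":74,"m":68,"xaz":34},{"dgu":47,"inc":25},23],"n":{"cy":32,"hd":9},"vqo":77}

Derivation:
After op 1 (add /bdh/db/2 74): {"bdh":{"db":[75,80,74,43,12,27],"go":{"sgu":38,"stx":36,"ybf":13},"m":{"if":2,"v":12,"zuv":78}},"kth":[{"l":74,"lmx":70,"n":96,"to":90},[81,82,82,76,64],{"h":74,"m":99,"xaz":34},{"dgu":10,"inc":25},[17,66,35]],"n":{"hd":{"b":6,"nv":65,"oim":99,"ur":32},"vvd":[29,2,14,91,70]},"vqo":{"cs":{"cr":28,"i":36,"jf":8,"w":81},"rlg":{"du":58,"vjx":13,"xzq":50,"zl":81},"t":{"k":52,"v":85},"x":[23,1,38,7,28]}}
After op 2 (replace /bdh 41): {"bdh":41,"kth":[{"l":74,"lmx":70,"n":96,"to":90},[81,82,82,76,64],{"h":74,"m":99,"xaz":34},{"dgu":10,"inc":25},[17,66,35]],"n":{"hd":{"b":6,"nv":65,"oim":99,"ur":32},"vvd":[29,2,14,91,70]},"vqo":{"cs":{"cr":28,"i":36,"jf":8,"w":81},"rlg":{"du":58,"vjx":13,"xzq":50,"zl":81},"t":{"k":52,"v":85},"x":[23,1,38,7,28]}}
After op 3 (replace /n/hd 9): {"bdh":41,"kth":[{"l":74,"lmx":70,"n":96,"to":90},[81,82,82,76,64],{"h":74,"m":99,"xaz":34},{"dgu":10,"inc":25},[17,66,35]],"n":{"hd":9,"vvd":[29,2,14,91,70]},"vqo":{"cs":{"cr":28,"i":36,"jf":8,"w":81},"rlg":{"du":58,"vjx":13,"xzq":50,"zl":81},"t":{"k":52,"v":85},"x":[23,1,38,7,28]}}
After op 4 (add /n/cy 32): {"bdh":41,"kth":[{"l":74,"lmx":70,"n":96,"to":90},[81,82,82,76,64],{"h":74,"m":99,"xaz":34},{"dgu":10,"inc":25},[17,66,35]],"n":{"cy":32,"hd":9,"vvd":[29,2,14,91,70]},"vqo":{"cs":{"cr":28,"i":36,"jf":8,"w":81},"rlg":{"du":58,"vjx":13,"xzq":50,"zl":81},"t":{"k":52,"v":85},"x":[23,1,38,7,28]}}
After op 5 (add /kth/1/1 44): {"bdh":41,"kth":[{"l":74,"lmx":70,"n":96,"to":90},[81,44,82,82,76,64],{"h":74,"m":99,"xaz":34},{"dgu":10,"inc":25},[17,66,35]],"n":{"cy":32,"hd":9,"vvd":[29,2,14,91,70]},"vqo":{"cs":{"cr":28,"i":36,"jf":8,"w":81},"rlg":{"du":58,"vjx":13,"xzq":50,"zl":81},"t":{"k":52,"v":85},"x":[23,1,38,7,28]}}
After op 6 (add /kth/0/wl 85): {"bdh":41,"kth":[{"l":74,"lmx":70,"n":96,"to":90,"wl":85},[81,44,82,82,76,64],{"h":74,"m":99,"xaz":34},{"dgu":10,"inc":25},[17,66,35]],"n":{"cy":32,"hd":9,"vvd":[29,2,14,91,70]},"vqo":{"cs":{"cr":28,"i":36,"jf":8,"w":81},"rlg":{"du":58,"vjx":13,"xzq":50,"zl":81},"t":{"k":52,"v":85},"x":[23,1,38,7,28]}}
After op 7 (replace /vqo/rlg/du 82): {"bdh":41,"kth":[{"l":74,"lmx":70,"n":96,"to":90,"wl":85},[81,44,82,82,76,64],{"h":74,"m":99,"xaz":34},{"dgu":10,"inc":25},[17,66,35]],"n":{"cy":32,"hd":9,"vvd":[29,2,14,91,70]},"vqo":{"cs":{"cr":28,"i":36,"jf":8,"w":81},"rlg":{"du":82,"vjx":13,"xzq":50,"zl":81},"t":{"k":52,"v":85},"x":[23,1,38,7,28]}}
After op 8 (add /vqo/t/dl 54): {"bdh":41,"kth":[{"l":74,"lmx":70,"n":96,"to":90,"wl":85},[81,44,82,82,76,64],{"h":74,"m":99,"xaz":34},{"dgu":10,"inc":25},[17,66,35]],"n":{"cy":32,"hd":9,"vvd":[29,2,14,91,70]},"vqo":{"cs":{"cr":28,"i":36,"jf":8,"w":81},"rlg":{"du":82,"vjx":13,"xzq":50,"zl":81},"t":{"dl":54,"k":52,"v":85},"x":[23,1,38,7,28]}}
After op 9 (replace /vqo 77): {"bdh":41,"kth":[{"l":74,"lmx":70,"n":96,"to":90,"wl":85},[81,44,82,82,76,64],{"h":74,"m":99,"xaz":34},{"dgu":10,"inc":25},[17,66,35]],"n":{"cy":32,"hd":9,"vvd":[29,2,14,91,70]},"vqo":77}
After op 10 (replace /kth/1/2 14): {"bdh":41,"kth":[{"l":74,"lmx":70,"n":96,"to":90,"wl":85},[81,44,14,82,76,64],{"h":74,"m":99,"xaz":34},{"dgu":10,"inc":25},[17,66,35]],"n":{"cy":32,"hd":9,"vvd":[29,2,14,91,70]},"vqo":77}
After op 11 (replace /kth/4 23): {"bdh":41,"kth":[{"l":74,"lmx":70,"n":96,"to":90,"wl":85},[81,44,14,82,76,64],{"h":74,"m":99,"xaz":34},{"dgu":10,"inc":25},23],"n":{"cy":32,"hd":9,"vvd":[29,2,14,91,70]},"vqo":77}
After op 12 (add /n/vvd/4 7): {"bdh":41,"kth":[{"l":74,"lmx":70,"n":96,"to":90,"wl":85},[81,44,14,82,76,64],{"h":74,"m":99,"xaz":34},{"dgu":10,"inc":25},23],"n":{"cy":32,"hd":9,"vvd":[29,2,14,91,7,70]},"vqo":77}
After op 13 (replace /kth/0/to 7): {"bdh":41,"kth":[{"l":74,"lmx":70,"n":96,"to":7,"wl":85},[81,44,14,82,76,64],{"h":74,"m":99,"xaz":34},{"dgu":10,"inc":25},23],"n":{"cy":32,"hd":9,"vvd":[29,2,14,91,7,70]},"vqo":77}
After op 14 (remove /n/vvd): {"bdh":41,"kth":[{"l":74,"lmx":70,"n":96,"to":7,"wl":85},[81,44,14,82,76,64],{"h":74,"m":99,"xaz":34},{"dgu":10,"inc":25},23],"n":{"cy":32,"hd":9},"vqo":77}
After op 15 (replace /kth/2/m 68): {"bdh":41,"kth":[{"l":74,"lmx":70,"n":96,"to":7,"wl":85},[81,44,14,82,76,64],{"h":74,"m":68,"xaz":34},{"dgu":10,"inc":25},23],"n":{"cy":32,"hd":9},"vqo":77}
After op 16 (replace /kth/1/2 18): {"bdh":41,"kth":[{"l":74,"lmx":70,"n":96,"to":7,"wl":85},[81,44,18,82,76,64],{"h":74,"m":68,"xaz":34},{"dgu":10,"inc":25},23],"n":{"cy":32,"hd":9},"vqo":77}
After op 17 (remove /kth/0/l): {"bdh":41,"kth":[{"lmx":70,"n":96,"to":7,"wl":85},[81,44,18,82,76,64],{"h":74,"m":68,"xaz":34},{"dgu":10,"inc":25},23],"n":{"cy":32,"hd":9},"vqo":77}
After op 18 (remove /kth/1/1): {"bdh":41,"kth":[{"lmx":70,"n":96,"to":7,"wl":85},[81,18,82,76,64],{"h":74,"m":68,"xaz":34},{"dgu":10,"inc":25},23],"n":{"cy":32,"hd":9},"vqo":77}
After op 19 (remove /kth/1): {"bdh":41,"kth":[{"lmx":70,"n":96,"to":7,"wl":85},{"h":74,"m":68,"xaz":34},{"dgu":10,"inc":25},23],"n":{"cy":32,"hd":9},"vqo":77}
After op 20 (replace /kth/2/dgu 47): {"bdh":41,"kth":[{"lmx":70,"n":96,"to":7,"wl":85},{"h":74,"m":68,"xaz":34},{"dgu":47,"inc":25},23],"n":{"cy":32,"hd":9},"vqo":77}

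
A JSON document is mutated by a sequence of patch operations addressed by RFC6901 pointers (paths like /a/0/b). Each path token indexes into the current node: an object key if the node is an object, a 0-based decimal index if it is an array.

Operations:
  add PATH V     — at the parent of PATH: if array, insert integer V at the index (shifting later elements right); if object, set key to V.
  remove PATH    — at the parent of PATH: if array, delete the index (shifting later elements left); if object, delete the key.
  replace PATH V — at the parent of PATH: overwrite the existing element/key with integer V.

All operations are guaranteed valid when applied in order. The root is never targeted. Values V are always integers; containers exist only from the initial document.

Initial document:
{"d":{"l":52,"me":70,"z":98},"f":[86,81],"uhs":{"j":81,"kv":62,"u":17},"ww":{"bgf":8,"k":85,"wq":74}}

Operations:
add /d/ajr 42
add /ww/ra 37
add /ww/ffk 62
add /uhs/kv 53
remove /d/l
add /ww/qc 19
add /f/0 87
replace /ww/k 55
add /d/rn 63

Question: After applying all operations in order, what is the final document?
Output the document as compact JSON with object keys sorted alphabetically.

After op 1 (add /d/ajr 42): {"d":{"ajr":42,"l":52,"me":70,"z":98},"f":[86,81],"uhs":{"j":81,"kv":62,"u":17},"ww":{"bgf":8,"k":85,"wq":74}}
After op 2 (add /ww/ra 37): {"d":{"ajr":42,"l":52,"me":70,"z":98},"f":[86,81],"uhs":{"j":81,"kv":62,"u":17},"ww":{"bgf":8,"k":85,"ra":37,"wq":74}}
After op 3 (add /ww/ffk 62): {"d":{"ajr":42,"l":52,"me":70,"z":98},"f":[86,81],"uhs":{"j":81,"kv":62,"u":17},"ww":{"bgf":8,"ffk":62,"k":85,"ra":37,"wq":74}}
After op 4 (add /uhs/kv 53): {"d":{"ajr":42,"l":52,"me":70,"z":98},"f":[86,81],"uhs":{"j":81,"kv":53,"u":17},"ww":{"bgf":8,"ffk":62,"k":85,"ra":37,"wq":74}}
After op 5 (remove /d/l): {"d":{"ajr":42,"me":70,"z":98},"f":[86,81],"uhs":{"j":81,"kv":53,"u":17},"ww":{"bgf":8,"ffk":62,"k":85,"ra":37,"wq":74}}
After op 6 (add /ww/qc 19): {"d":{"ajr":42,"me":70,"z":98},"f":[86,81],"uhs":{"j":81,"kv":53,"u":17},"ww":{"bgf":8,"ffk":62,"k":85,"qc":19,"ra":37,"wq":74}}
After op 7 (add /f/0 87): {"d":{"ajr":42,"me":70,"z":98},"f":[87,86,81],"uhs":{"j":81,"kv":53,"u":17},"ww":{"bgf":8,"ffk":62,"k":85,"qc":19,"ra":37,"wq":74}}
After op 8 (replace /ww/k 55): {"d":{"ajr":42,"me":70,"z":98},"f":[87,86,81],"uhs":{"j":81,"kv":53,"u":17},"ww":{"bgf":8,"ffk":62,"k":55,"qc":19,"ra":37,"wq":74}}
After op 9 (add /d/rn 63): {"d":{"ajr":42,"me":70,"rn":63,"z":98},"f":[87,86,81],"uhs":{"j":81,"kv":53,"u":17},"ww":{"bgf":8,"ffk":62,"k":55,"qc":19,"ra":37,"wq":74}}

Answer: {"d":{"ajr":42,"me":70,"rn":63,"z":98},"f":[87,86,81],"uhs":{"j":81,"kv":53,"u":17},"ww":{"bgf":8,"ffk":62,"k":55,"qc":19,"ra":37,"wq":74}}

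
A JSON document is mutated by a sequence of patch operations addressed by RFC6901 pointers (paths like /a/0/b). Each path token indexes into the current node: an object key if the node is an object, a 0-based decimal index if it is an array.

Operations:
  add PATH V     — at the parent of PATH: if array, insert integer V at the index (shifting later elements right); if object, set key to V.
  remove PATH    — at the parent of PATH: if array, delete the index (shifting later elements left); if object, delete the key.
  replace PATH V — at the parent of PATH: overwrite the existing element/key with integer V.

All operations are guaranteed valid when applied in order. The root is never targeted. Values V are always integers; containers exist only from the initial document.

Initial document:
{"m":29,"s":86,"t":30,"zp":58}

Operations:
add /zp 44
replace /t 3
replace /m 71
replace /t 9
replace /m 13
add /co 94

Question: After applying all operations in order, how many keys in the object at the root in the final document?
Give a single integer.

After op 1 (add /zp 44): {"m":29,"s":86,"t":30,"zp":44}
After op 2 (replace /t 3): {"m":29,"s":86,"t":3,"zp":44}
After op 3 (replace /m 71): {"m":71,"s":86,"t":3,"zp":44}
After op 4 (replace /t 9): {"m":71,"s":86,"t":9,"zp":44}
After op 5 (replace /m 13): {"m":13,"s":86,"t":9,"zp":44}
After op 6 (add /co 94): {"co":94,"m":13,"s":86,"t":9,"zp":44}
Size at the root: 5

Answer: 5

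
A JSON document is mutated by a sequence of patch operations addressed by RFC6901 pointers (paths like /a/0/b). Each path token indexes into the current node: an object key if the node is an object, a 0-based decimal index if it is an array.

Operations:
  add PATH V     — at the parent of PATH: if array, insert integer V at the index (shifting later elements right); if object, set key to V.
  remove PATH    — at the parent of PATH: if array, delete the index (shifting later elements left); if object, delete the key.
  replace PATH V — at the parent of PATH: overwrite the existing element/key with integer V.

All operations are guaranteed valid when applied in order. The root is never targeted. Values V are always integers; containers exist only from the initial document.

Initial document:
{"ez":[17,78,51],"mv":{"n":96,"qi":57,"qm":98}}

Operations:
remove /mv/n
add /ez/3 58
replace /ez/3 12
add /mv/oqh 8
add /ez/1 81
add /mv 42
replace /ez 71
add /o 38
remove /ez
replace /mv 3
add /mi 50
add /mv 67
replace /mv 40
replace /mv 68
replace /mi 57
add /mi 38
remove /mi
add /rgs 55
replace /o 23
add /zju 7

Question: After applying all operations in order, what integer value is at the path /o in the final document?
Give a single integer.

After op 1 (remove /mv/n): {"ez":[17,78,51],"mv":{"qi":57,"qm":98}}
After op 2 (add /ez/3 58): {"ez":[17,78,51,58],"mv":{"qi":57,"qm":98}}
After op 3 (replace /ez/3 12): {"ez":[17,78,51,12],"mv":{"qi":57,"qm":98}}
After op 4 (add /mv/oqh 8): {"ez":[17,78,51,12],"mv":{"oqh":8,"qi":57,"qm":98}}
After op 5 (add /ez/1 81): {"ez":[17,81,78,51,12],"mv":{"oqh":8,"qi":57,"qm":98}}
After op 6 (add /mv 42): {"ez":[17,81,78,51,12],"mv":42}
After op 7 (replace /ez 71): {"ez":71,"mv":42}
After op 8 (add /o 38): {"ez":71,"mv":42,"o":38}
After op 9 (remove /ez): {"mv":42,"o":38}
After op 10 (replace /mv 3): {"mv":3,"o":38}
After op 11 (add /mi 50): {"mi":50,"mv":3,"o":38}
After op 12 (add /mv 67): {"mi":50,"mv":67,"o":38}
After op 13 (replace /mv 40): {"mi":50,"mv":40,"o":38}
After op 14 (replace /mv 68): {"mi":50,"mv":68,"o":38}
After op 15 (replace /mi 57): {"mi":57,"mv":68,"o":38}
After op 16 (add /mi 38): {"mi":38,"mv":68,"o":38}
After op 17 (remove /mi): {"mv":68,"o":38}
After op 18 (add /rgs 55): {"mv":68,"o":38,"rgs":55}
After op 19 (replace /o 23): {"mv":68,"o":23,"rgs":55}
After op 20 (add /zju 7): {"mv":68,"o":23,"rgs":55,"zju":7}
Value at /o: 23

Answer: 23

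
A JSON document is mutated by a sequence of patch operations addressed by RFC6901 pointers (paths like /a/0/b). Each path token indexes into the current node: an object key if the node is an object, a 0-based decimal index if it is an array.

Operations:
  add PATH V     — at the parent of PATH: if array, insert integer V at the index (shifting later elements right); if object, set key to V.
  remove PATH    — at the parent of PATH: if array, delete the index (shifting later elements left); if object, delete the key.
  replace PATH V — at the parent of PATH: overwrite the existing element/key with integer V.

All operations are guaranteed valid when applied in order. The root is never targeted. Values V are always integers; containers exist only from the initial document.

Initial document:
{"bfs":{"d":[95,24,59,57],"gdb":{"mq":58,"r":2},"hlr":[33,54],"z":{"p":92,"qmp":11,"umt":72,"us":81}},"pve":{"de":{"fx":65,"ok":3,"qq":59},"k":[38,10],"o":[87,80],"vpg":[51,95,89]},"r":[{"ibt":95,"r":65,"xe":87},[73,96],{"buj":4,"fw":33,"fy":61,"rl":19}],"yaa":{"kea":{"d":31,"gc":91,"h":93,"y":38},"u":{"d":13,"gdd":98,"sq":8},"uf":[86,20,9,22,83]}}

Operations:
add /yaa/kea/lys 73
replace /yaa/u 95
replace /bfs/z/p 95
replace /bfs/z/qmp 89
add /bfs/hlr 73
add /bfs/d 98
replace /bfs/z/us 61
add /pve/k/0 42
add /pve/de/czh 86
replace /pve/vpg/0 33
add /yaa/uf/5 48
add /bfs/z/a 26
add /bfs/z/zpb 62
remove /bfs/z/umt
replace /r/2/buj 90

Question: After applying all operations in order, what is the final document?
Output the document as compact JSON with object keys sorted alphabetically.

After op 1 (add /yaa/kea/lys 73): {"bfs":{"d":[95,24,59,57],"gdb":{"mq":58,"r":2},"hlr":[33,54],"z":{"p":92,"qmp":11,"umt":72,"us":81}},"pve":{"de":{"fx":65,"ok":3,"qq":59},"k":[38,10],"o":[87,80],"vpg":[51,95,89]},"r":[{"ibt":95,"r":65,"xe":87},[73,96],{"buj":4,"fw":33,"fy":61,"rl":19}],"yaa":{"kea":{"d":31,"gc":91,"h":93,"lys":73,"y":38},"u":{"d":13,"gdd":98,"sq":8},"uf":[86,20,9,22,83]}}
After op 2 (replace /yaa/u 95): {"bfs":{"d":[95,24,59,57],"gdb":{"mq":58,"r":2},"hlr":[33,54],"z":{"p":92,"qmp":11,"umt":72,"us":81}},"pve":{"de":{"fx":65,"ok":3,"qq":59},"k":[38,10],"o":[87,80],"vpg":[51,95,89]},"r":[{"ibt":95,"r":65,"xe":87},[73,96],{"buj":4,"fw":33,"fy":61,"rl":19}],"yaa":{"kea":{"d":31,"gc":91,"h":93,"lys":73,"y":38},"u":95,"uf":[86,20,9,22,83]}}
After op 3 (replace /bfs/z/p 95): {"bfs":{"d":[95,24,59,57],"gdb":{"mq":58,"r":2},"hlr":[33,54],"z":{"p":95,"qmp":11,"umt":72,"us":81}},"pve":{"de":{"fx":65,"ok":3,"qq":59},"k":[38,10],"o":[87,80],"vpg":[51,95,89]},"r":[{"ibt":95,"r":65,"xe":87},[73,96],{"buj":4,"fw":33,"fy":61,"rl":19}],"yaa":{"kea":{"d":31,"gc":91,"h":93,"lys":73,"y":38},"u":95,"uf":[86,20,9,22,83]}}
After op 4 (replace /bfs/z/qmp 89): {"bfs":{"d":[95,24,59,57],"gdb":{"mq":58,"r":2},"hlr":[33,54],"z":{"p":95,"qmp":89,"umt":72,"us":81}},"pve":{"de":{"fx":65,"ok":3,"qq":59},"k":[38,10],"o":[87,80],"vpg":[51,95,89]},"r":[{"ibt":95,"r":65,"xe":87},[73,96],{"buj":4,"fw":33,"fy":61,"rl":19}],"yaa":{"kea":{"d":31,"gc":91,"h":93,"lys":73,"y":38},"u":95,"uf":[86,20,9,22,83]}}
After op 5 (add /bfs/hlr 73): {"bfs":{"d":[95,24,59,57],"gdb":{"mq":58,"r":2},"hlr":73,"z":{"p":95,"qmp":89,"umt":72,"us":81}},"pve":{"de":{"fx":65,"ok":3,"qq":59},"k":[38,10],"o":[87,80],"vpg":[51,95,89]},"r":[{"ibt":95,"r":65,"xe":87},[73,96],{"buj":4,"fw":33,"fy":61,"rl":19}],"yaa":{"kea":{"d":31,"gc":91,"h":93,"lys":73,"y":38},"u":95,"uf":[86,20,9,22,83]}}
After op 6 (add /bfs/d 98): {"bfs":{"d":98,"gdb":{"mq":58,"r":2},"hlr":73,"z":{"p":95,"qmp":89,"umt":72,"us":81}},"pve":{"de":{"fx":65,"ok":3,"qq":59},"k":[38,10],"o":[87,80],"vpg":[51,95,89]},"r":[{"ibt":95,"r":65,"xe":87},[73,96],{"buj":4,"fw":33,"fy":61,"rl":19}],"yaa":{"kea":{"d":31,"gc":91,"h":93,"lys":73,"y":38},"u":95,"uf":[86,20,9,22,83]}}
After op 7 (replace /bfs/z/us 61): {"bfs":{"d":98,"gdb":{"mq":58,"r":2},"hlr":73,"z":{"p":95,"qmp":89,"umt":72,"us":61}},"pve":{"de":{"fx":65,"ok":3,"qq":59},"k":[38,10],"o":[87,80],"vpg":[51,95,89]},"r":[{"ibt":95,"r":65,"xe":87},[73,96],{"buj":4,"fw":33,"fy":61,"rl":19}],"yaa":{"kea":{"d":31,"gc":91,"h":93,"lys":73,"y":38},"u":95,"uf":[86,20,9,22,83]}}
After op 8 (add /pve/k/0 42): {"bfs":{"d":98,"gdb":{"mq":58,"r":2},"hlr":73,"z":{"p":95,"qmp":89,"umt":72,"us":61}},"pve":{"de":{"fx":65,"ok":3,"qq":59},"k":[42,38,10],"o":[87,80],"vpg":[51,95,89]},"r":[{"ibt":95,"r":65,"xe":87},[73,96],{"buj":4,"fw":33,"fy":61,"rl":19}],"yaa":{"kea":{"d":31,"gc":91,"h":93,"lys":73,"y":38},"u":95,"uf":[86,20,9,22,83]}}
After op 9 (add /pve/de/czh 86): {"bfs":{"d":98,"gdb":{"mq":58,"r":2},"hlr":73,"z":{"p":95,"qmp":89,"umt":72,"us":61}},"pve":{"de":{"czh":86,"fx":65,"ok":3,"qq":59},"k":[42,38,10],"o":[87,80],"vpg":[51,95,89]},"r":[{"ibt":95,"r":65,"xe":87},[73,96],{"buj":4,"fw":33,"fy":61,"rl":19}],"yaa":{"kea":{"d":31,"gc":91,"h":93,"lys":73,"y":38},"u":95,"uf":[86,20,9,22,83]}}
After op 10 (replace /pve/vpg/0 33): {"bfs":{"d":98,"gdb":{"mq":58,"r":2},"hlr":73,"z":{"p":95,"qmp":89,"umt":72,"us":61}},"pve":{"de":{"czh":86,"fx":65,"ok":3,"qq":59},"k":[42,38,10],"o":[87,80],"vpg":[33,95,89]},"r":[{"ibt":95,"r":65,"xe":87},[73,96],{"buj":4,"fw":33,"fy":61,"rl":19}],"yaa":{"kea":{"d":31,"gc":91,"h":93,"lys":73,"y":38},"u":95,"uf":[86,20,9,22,83]}}
After op 11 (add /yaa/uf/5 48): {"bfs":{"d":98,"gdb":{"mq":58,"r":2},"hlr":73,"z":{"p":95,"qmp":89,"umt":72,"us":61}},"pve":{"de":{"czh":86,"fx":65,"ok":3,"qq":59},"k":[42,38,10],"o":[87,80],"vpg":[33,95,89]},"r":[{"ibt":95,"r":65,"xe":87},[73,96],{"buj":4,"fw":33,"fy":61,"rl":19}],"yaa":{"kea":{"d":31,"gc":91,"h":93,"lys":73,"y":38},"u":95,"uf":[86,20,9,22,83,48]}}
After op 12 (add /bfs/z/a 26): {"bfs":{"d":98,"gdb":{"mq":58,"r":2},"hlr":73,"z":{"a":26,"p":95,"qmp":89,"umt":72,"us":61}},"pve":{"de":{"czh":86,"fx":65,"ok":3,"qq":59},"k":[42,38,10],"o":[87,80],"vpg":[33,95,89]},"r":[{"ibt":95,"r":65,"xe":87},[73,96],{"buj":4,"fw":33,"fy":61,"rl":19}],"yaa":{"kea":{"d":31,"gc":91,"h":93,"lys":73,"y":38},"u":95,"uf":[86,20,9,22,83,48]}}
After op 13 (add /bfs/z/zpb 62): {"bfs":{"d":98,"gdb":{"mq":58,"r":2},"hlr":73,"z":{"a":26,"p":95,"qmp":89,"umt":72,"us":61,"zpb":62}},"pve":{"de":{"czh":86,"fx":65,"ok":3,"qq":59},"k":[42,38,10],"o":[87,80],"vpg":[33,95,89]},"r":[{"ibt":95,"r":65,"xe":87},[73,96],{"buj":4,"fw":33,"fy":61,"rl":19}],"yaa":{"kea":{"d":31,"gc":91,"h":93,"lys":73,"y":38},"u":95,"uf":[86,20,9,22,83,48]}}
After op 14 (remove /bfs/z/umt): {"bfs":{"d":98,"gdb":{"mq":58,"r":2},"hlr":73,"z":{"a":26,"p":95,"qmp":89,"us":61,"zpb":62}},"pve":{"de":{"czh":86,"fx":65,"ok":3,"qq":59},"k":[42,38,10],"o":[87,80],"vpg":[33,95,89]},"r":[{"ibt":95,"r":65,"xe":87},[73,96],{"buj":4,"fw":33,"fy":61,"rl":19}],"yaa":{"kea":{"d":31,"gc":91,"h":93,"lys":73,"y":38},"u":95,"uf":[86,20,9,22,83,48]}}
After op 15 (replace /r/2/buj 90): {"bfs":{"d":98,"gdb":{"mq":58,"r":2},"hlr":73,"z":{"a":26,"p":95,"qmp":89,"us":61,"zpb":62}},"pve":{"de":{"czh":86,"fx":65,"ok":3,"qq":59},"k":[42,38,10],"o":[87,80],"vpg":[33,95,89]},"r":[{"ibt":95,"r":65,"xe":87},[73,96],{"buj":90,"fw":33,"fy":61,"rl":19}],"yaa":{"kea":{"d":31,"gc":91,"h":93,"lys":73,"y":38},"u":95,"uf":[86,20,9,22,83,48]}}

Answer: {"bfs":{"d":98,"gdb":{"mq":58,"r":2},"hlr":73,"z":{"a":26,"p":95,"qmp":89,"us":61,"zpb":62}},"pve":{"de":{"czh":86,"fx":65,"ok":3,"qq":59},"k":[42,38,10],"o":[87,80],"vpg":[33,95,89]},"r":[{"ibt":95,"r":65,"xe":87},[73,96],{"buj":90,"fw":33,"fy":61,"rl":19}],"yaa":{"kea":{"d":31,"gc":91,"h":93,"lys":73,"y":38},"u":95,"uf":[86,20,9,22,83,48]}}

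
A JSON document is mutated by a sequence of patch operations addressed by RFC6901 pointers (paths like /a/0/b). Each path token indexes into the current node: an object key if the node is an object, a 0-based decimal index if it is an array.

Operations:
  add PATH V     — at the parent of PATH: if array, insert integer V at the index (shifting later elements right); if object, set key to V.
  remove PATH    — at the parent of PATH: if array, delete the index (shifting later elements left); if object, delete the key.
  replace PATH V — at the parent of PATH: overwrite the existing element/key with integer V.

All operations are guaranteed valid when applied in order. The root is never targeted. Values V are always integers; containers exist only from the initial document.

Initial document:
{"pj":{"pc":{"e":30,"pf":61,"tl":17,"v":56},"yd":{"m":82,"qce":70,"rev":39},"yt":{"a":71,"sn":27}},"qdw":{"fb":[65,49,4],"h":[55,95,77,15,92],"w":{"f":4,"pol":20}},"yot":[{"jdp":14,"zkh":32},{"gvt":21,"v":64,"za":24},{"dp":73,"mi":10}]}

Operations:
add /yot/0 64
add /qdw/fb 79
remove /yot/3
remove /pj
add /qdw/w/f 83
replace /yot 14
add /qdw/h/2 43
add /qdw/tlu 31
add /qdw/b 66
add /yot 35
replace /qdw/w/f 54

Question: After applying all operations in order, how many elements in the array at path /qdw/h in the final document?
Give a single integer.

Answer: 6

Derivation:
After op 1 (add /yot/0 64): {"pj":{"pc":{"e":30,"pf":61,"tl":17,"v":56},"yd":{"m":82,"qce":70,"rev":39},"yt":{"a":71,"sn":27}},"qdw":{"fb":[65,49,4],"h":[55,95,77,15,92],"w":{"f":4,"pol":20}},"yot":[64,{"jdp":14,"zkh":32},{"gvt":21,"v":64,"za":24},{"dp":73,"mi":10}]}
After op 2 (add /qdw/fb 79): {"pj":{"pc":{"e":30,"pf":61,"tl":17,"v":56},"yd":{"m":82,"qce":70,"rev":39},"yt":{"a":71,"sn":27}},"qdw":{"fb":79,"h":[55,95,77,15,92],"w":{"f":4,"pol":20}},"yot":[64,{"jdp":14,"zkh":32},{"gvt":21,"v":64,"za":24},{"dp":73,"mi":10}]}
After op 3 (remove /yot/3): {"pj":{"pc":{"e":30,"pf":61,"tl":17,"v":56},"yd":{"m":82,"qce":70,"rev":39},"yt":{"a":71,"sn":27}},"qdw":{"fb":79,"h":[55,95,77,15,92],"w":{"f":4,"pol":20}},"yot":[64,{"jdp":14,"zkh":32},{"gvt":21,"v":64,"za":24}]}
After op 4 (remove /pj): {"qdw":{"fb":79,"h":[55,95,77,15,92],"w":{"f":4,"pol":20}},"yot":[64,{"jdp":14,"zkh":32},{"gvt":21,"v":64,"za":24}]}
After op 5 (add /qdw/w/f 83): {"qdw":{"fb":79,"h":[55,95,77,15,92],"w":{"f":83,"pol":20}},"yot":[64,{"jdp":14,"zkh":32},{"gvt":21,"v":64,"za":24}]}
After op 6 (replace /yot 14): {"qdw":{"fb":79,"h":[55,95,77,15,92],"w":{"f":83,"pol":20}},"yot":14}
After op 7 (add /qdw/h/2 43): {"qdw":{"fb":79,"h":[55,95,43,77,15,92],"w":{"f":83,"pol":20}},"yot":14}
After op 8 (add /qdw/tlu 31): {"qdw":{"fb":79,"h":[55,95,43,77,15,92],"tlu":31,"w":{"f":83,"pol":20}},"yot":14}
After op 9 (add /qdw/b 66): {"qdw":{"b":66,"fb":79,"h":[55,95,43,77,15,92],"tlu":31,"w":{"f":83,"pol":20}},"yot":14}
After op 10 (add /yot 35): {"qdw":{"b":66,"fb":79,"h":[55,95,43,77,15,92],"tlu":31,"w":{"f":83,"pol":20}},"yot":35}
After op 11 (replace /qdw/w/f 54): {"qdw":{"b":66,"fb":79,"h":[55,95,43,77,15,92],"tlu":31,"w":{"f":54,"pol":20}},"yot":35}
Size at path /qdw/h: 6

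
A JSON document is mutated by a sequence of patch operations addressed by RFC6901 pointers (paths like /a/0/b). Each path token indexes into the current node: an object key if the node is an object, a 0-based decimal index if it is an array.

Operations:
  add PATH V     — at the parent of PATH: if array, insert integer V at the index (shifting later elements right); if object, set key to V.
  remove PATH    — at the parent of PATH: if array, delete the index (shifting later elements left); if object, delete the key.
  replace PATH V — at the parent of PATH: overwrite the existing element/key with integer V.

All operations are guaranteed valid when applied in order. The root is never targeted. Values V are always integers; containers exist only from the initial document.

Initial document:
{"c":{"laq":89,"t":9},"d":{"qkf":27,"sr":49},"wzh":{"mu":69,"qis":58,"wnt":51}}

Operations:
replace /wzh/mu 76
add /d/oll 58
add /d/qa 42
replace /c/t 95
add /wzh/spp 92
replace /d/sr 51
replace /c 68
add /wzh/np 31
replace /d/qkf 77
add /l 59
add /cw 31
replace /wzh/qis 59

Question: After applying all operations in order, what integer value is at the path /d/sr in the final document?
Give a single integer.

Answer: 51

Derivation:
After op 1 (replace /wzh/mu 76): {"c":{"laq":89,"t":9},"d":{"qkf":27,"sr":49},"wzh":{"mu":76,"qis":58,"wnt":51}}
After op 2 (add /d/oll 58): {"c":{"laq":89,"t":9},"d":{"oll":58,"qkf":27,"sr":49},"wzh":{"mu":76,"qis":58,"wnt":51}}
After op 3 (add /d/qa 42): {"c":{"laq":89,"t":9},"d":{"oll":58,"qa":42,"qkf":27,"sr":49},"wzh":{"mu":76,"qis":58,"wnt":51}}
After op 4 (replace /c/t 95): {"c":{"laq":89,"t":95},"d":{"oll":58,"qa":42,"qkf":27,"sr":49},"wzh":{"mu":76,"qis":58,"wnt":51}}
After op 5 (add /wzh/spp 92): {"c":{"laq":89,"t":95},"d":{"oll":58,"qa":42,"qkf":27,"sr":49},"wzh":{"mu":76,"qis":58,"spp":92,"wnt":51}}
After op 6 (replace /d/sr 51): {"c":{"laq":89,"t":95},"d":{"oll":58,"qa":42,"qkf":27,"sr":51},"wzh":{"mu":76,"qis":58,"spp":92,"wnt":51}}
After op 7 (replace /c 68): {"c":68,"d":{"oll":58,"qa":42,"qkf":27,"sr":51},"wzh":{"mu":76,"qis":58,"spp":92,"wnt":51}}
After op 8 (add /wzh/np 31): {"c":68,"d":{"oll":58,"qa":42,"qkf":27,"sr":51},"wzh":{"mu":76,"np":31,"qis":58,"spp":92,"wnt":51}}
After op 9 (replace /d/qkf 77): {"c":68,"d":{"oll":58,"qa":42,"qkf":77,"sr":51},"wzh":{"mu":76,"np":31,"qis":58,"spp":92,"wnt":51}}
After op 10 (add /l 59): {"c":68,"d":{"oll":58,"qa":42,"qkf":77,"sr":51},"l":59,"wzh":{"mu":76,"np":31,"qis":58,"spp":92,"wnt":51}}
After op 11 (add /cw 31): {"c":68,"cw":31,"d":{"oll":58,"qa":42,"qkf":77,"sr":51},"l":59,"wzh":{"mu":76,"np":31,"qis":58,"spp":92,"wnt":51}}
After op 12 (replace /wzh/qis 59): {"c":68,"cw":31,"d":{"oll":58,"qa":42,"qkf":77,"sr":51},"l":59,"wzh":{"mu":76,"np":31,"qis":59,"spp":92,"wnt":51}}
Value at /d/sr: 51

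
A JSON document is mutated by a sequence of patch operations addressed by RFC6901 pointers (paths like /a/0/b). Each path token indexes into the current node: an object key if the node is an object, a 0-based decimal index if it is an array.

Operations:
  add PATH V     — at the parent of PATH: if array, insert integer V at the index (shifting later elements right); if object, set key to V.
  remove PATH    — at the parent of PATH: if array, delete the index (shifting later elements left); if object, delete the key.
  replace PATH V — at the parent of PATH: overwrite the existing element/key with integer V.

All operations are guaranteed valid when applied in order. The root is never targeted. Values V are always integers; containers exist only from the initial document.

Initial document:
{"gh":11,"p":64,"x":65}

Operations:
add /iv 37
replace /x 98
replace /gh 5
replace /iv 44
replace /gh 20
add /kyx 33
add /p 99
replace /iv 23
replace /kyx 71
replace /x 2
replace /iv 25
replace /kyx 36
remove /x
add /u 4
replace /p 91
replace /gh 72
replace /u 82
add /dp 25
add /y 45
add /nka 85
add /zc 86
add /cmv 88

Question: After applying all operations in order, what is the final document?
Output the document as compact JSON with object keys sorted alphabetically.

After op 1 (add /iv 37): {"gh":11,"iv":37,"p":64,"x":65}
After op 2 (replace /x 98): {"gh":11,"iv":37,"p":64,"x":98}
After op 3 (replace /gh 5): {"gh":5,"iv":37,"p":64,"x":98}
After op 4 (replace /iv 44): {"gh":5,"iv":44,"p":64,"x":98}
After op 5 (replace /gh 20): {"gh":20,"iv":44,"p":64,"x":98}
After op 6 (add /kyx 33): {"gh":20,"iv":44,"kyx":33,"p":64,"x":98}
After op 7 (add /p 99): {"gh":20,"iv":44,"kyx":33,"p":99,"x":98}
After op 8 (replace /iv 23): {"gh":20,"iv":23,"kyx":33,"p":99,"x":98}
After op 9 (replace /kyx 71): {"gh":20,"iv":23,"kyx":71,"p":99,"x":98}
After op 10 (replace /x 2): {"gh":20,"iv":23,"kyx":71,"p":99,"x":2}
After op 11 (replace /iv 25): {"gh":20,"iv":25,"kyx":71,"p":99,"x":2}
After op 12 (replace /kyx 36): {"gh":20,"iv":25,"kyx":36,"p":99,"x":2}
After op 13 (remove /x): {"gh":20,"iv":25,"kyx":36,"p":99}
After op 14 (add /u 4): {"gh":20,"iv":25,"kyx":36,"p":99,"u":4}
After op 15 (replace /p 91): {"gh":20,"iv":25,"kyx":36,"p":91,"u":4}
After op 16 (replace /gh 72): {"gh":72,"iv":25,"kyx":36,"p":91,"u":4}
After op 17 (replace /u 82): {"gh":72,"iv":25,"kyx":36,"p":91,"u":82}
After op 18 (add /dp 25): {"dp":25,"gh":72,"iv":25,"kyx":36,"p":91,"u":82}
After op 19 (add /y 45): {"dp":25,"gh":72,"iv":25,"kyx":36,"p":91,"u":82,"y":45}
After op 20 (add /nka 85): {"dp":25,"gh":72,"iv":25,"kyx":36,"nka":85,"p":91,"u":82,"y":45}
After op 21 (add /zc 86): {"dp":25,"gh":72,"iv":25,"kyx":36,"nka":85,"p":91,"u":82,"y":45,"zc":86}
After op 22 (add /cmv 88): {"cmv":88,"dp":25,"gh":72,"iv":25,"kyx":36,"nka":85,"p":91,"u":82,"y":45,"zc":86}

Answer: {"cmv":88,"dp":25,"gh":72,"iv":25,"kyx":36,"nka":85,"p":91,"u":82,"y":45,"zc":86}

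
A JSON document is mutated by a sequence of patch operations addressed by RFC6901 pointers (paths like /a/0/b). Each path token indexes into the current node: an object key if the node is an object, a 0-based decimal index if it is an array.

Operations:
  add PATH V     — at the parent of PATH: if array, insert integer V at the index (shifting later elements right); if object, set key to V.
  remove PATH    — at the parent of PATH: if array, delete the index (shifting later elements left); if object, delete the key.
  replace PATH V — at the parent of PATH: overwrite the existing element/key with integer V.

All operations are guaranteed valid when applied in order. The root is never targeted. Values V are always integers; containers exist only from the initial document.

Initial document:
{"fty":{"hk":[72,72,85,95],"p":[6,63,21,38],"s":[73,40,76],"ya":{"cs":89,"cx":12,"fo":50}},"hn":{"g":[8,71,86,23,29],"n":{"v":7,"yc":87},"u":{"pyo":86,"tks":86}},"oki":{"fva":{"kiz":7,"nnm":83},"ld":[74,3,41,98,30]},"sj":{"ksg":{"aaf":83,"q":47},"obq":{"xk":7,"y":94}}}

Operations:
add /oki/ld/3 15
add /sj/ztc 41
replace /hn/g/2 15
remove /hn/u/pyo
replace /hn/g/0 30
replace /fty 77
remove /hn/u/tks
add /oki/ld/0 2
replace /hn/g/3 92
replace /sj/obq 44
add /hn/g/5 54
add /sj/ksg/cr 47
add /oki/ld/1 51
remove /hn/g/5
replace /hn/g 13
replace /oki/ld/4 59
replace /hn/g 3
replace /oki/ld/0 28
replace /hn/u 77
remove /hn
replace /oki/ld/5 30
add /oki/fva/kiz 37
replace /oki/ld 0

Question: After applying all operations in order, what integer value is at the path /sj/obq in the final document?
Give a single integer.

Answer: 44

Derivation:
After op 1 (add /oki/ld/3 15): {"fty":{"hk":[72,72,85,95],"p":[6,63,21,38],"s":[73,40,76],"ya":{"cs":89,"cx":12,"fo":50}},"hn":{"g":[8,71,86,23,29],"n":{"v":7,"yc":87},"u":{"pyo":86,"tks":86}},"oki":{"fva":{"kiz":7,"nnm":83},"ld":[74,3,41,15,98,30]},"sj":{"ksg":{"aaf":83,"q":47},"obq":{"xk":7,"y":94}}}
After op 2 (add /sj/ztc 41): {"fty":{"hk":[72,72,85,95],"p":[6,63,21,38],"s":[73,40,76],"ya":{"cs":89,"cx":12,"fo":50}},"hn":{"g":[8,71,86,23,29],"n":{"v":7,"yc":87},"u":{"pyo":86,"tks":86}},"oki":{"fva":{"kiz":7,"nnm":83},"ld":[74,3,41,15,98,30]},"sj":{"ksg":{"aaf":83,"q":47},"obq":{"xk":7,"y":94},"ztc":41}}
After op 3 (replace /hn/g/2 15): {"fty":{"hk":[72,72,85,95],"p":[6,63,21,38],"s":[73,40,76],"ya":{"cs":89,"cx":12,"fo":50}},"hn":{"g":[8,71,15,23,29],"n":{"v":7,"yc":87},"u":{"pyo":86,"tks":86}},"oki":{"fva":{"kiz":7,"nnm":83},"ld":[74,3,41,15,98,30]},"sj":{"ksg":{"aaf":83,"q":47},"obq":{"xk":7,"y":94},"ztc":41}}
After op 4 (remove /hn/u/pyo): {"fty":{"hk":[72,72,85,95],"p":[6,63,21,38],"s":[73,40,76],"ya":{"cs":89,"cx":12,"fo":50}},"hn":{"g":[8,71,15,23,29],"n":{"v":7,"yc":87},"u":{"tks":86}},"oki":{"fva":{"kiz":7,"nnm":83},"ld":[74,3,41,15,98,30]},"sj":{"ksg":{"aaf":83,"q":47},"obq":{"xk":7,"y":94},"ztc":41}}
After op 5 (replace /hn/g/0 30): {"fty":{"hk":[72,72,85,95],"p":[6,63,21,38],"s":[73,40,76],"ya":{"cs":89,"cx":12,"fo":50}},"hn":{"g":[30,71,15,23,29],"n":{"v":7,"yc":87},"u":{"tks":86}},"oki":{"fva":{"kiz":7,"nnm":83},"ld":[74,3,41,15,98,30]},"sj":{"ksg":{"aaf":83,"q":47},"obq":{"xk":7,"y":94},"ztc":41}}
After op 6 (replace /fty 77): {"fty":77,"hn":{"g":[30,71,15,23,29],"n":{"v":7,"yc":87},"u":{"tks":86}},"oki":{"fva":{"kiz":7,"nnm":83},"ld":[74,3,41,15,98,30]},"sj":{"ksg":{"aaf":83,"q":47},"obq":{"xk":7,"y":94},"ztc":41}}
After op 7 (remove /hn/u/tks): {"fty":77,"hn":{"g":[30,71,15,23,29],"n":{"v":7,"yc":87},"u":{}},"oki":{"fva":{"kiz":7,"nnm":83},"ld":[74,3,41,15,98,30]},"sj":{"ksg":{"aaf":83,"q":47},"obq":{"xk":7,"y":94},"ztc":41}}
After op 8 (add /oki/ld/0 2): {"fty":77,"hn":{"g":[30,71,15,23,29],"n":{"v":7,"yc":87},"u":{}},"oki":{"fva":{"kiz":7,"nnm":83},"ld":[2,74,3,41,15,98,30]},"sj":{"ksg":{"aaf":83,"q":47},"obq":{"xk":7,"y":94},"ztc":41}}
After op 9 (replace /hn/g/3 92): {"fty":77,"hn":{"g":[30,71,15,92,29],"n":{"v":7,"yc":87},"u":{}},"oki":{"fva":{"kiz":7,"nnm":83},"ld":[2,74,3,41,15,98,30]},"sj":{"ksg":{"aaf":83,"q":47},"obq":{"xk":7,"y":94},"ztc":41}}
After op 10 (replace /sj/obq 44): {"fty":77,"hn":{"g":[30,71,15,92,29],"n":{"v":7,"yc":87},"u":{}},"oki":{"fva":{"kiz":7,"nnm":83},"ld":[2,74,3,41,15,98,30]},"sj":{"ksg":{"aaf":83,"q":47},"obq":44,"ztc":41}}
After op 11 (add /hn/g/5 54): {"fty":77,"hn":{"g":[30,71,15,92,29,54],"n":{"v":7,"yc":87},"u":{}},"oki":{"fva":{"kiz":7,"nnm":83},"ld":[2,74,3,41,15,98,30]},"sj":{"ksg":{"aaf":83,"q":47},"obq":44,"ztc":41}}
After op 12 (add /sj/ksg/cr 47): {"fty":77,"hn":{"g":[30,71,15,92,29,54],"n":{"v":7,"yc":87},"u":{}},"oki":{"fva":{"kiz":7,"nnm":83},"ld":[2,74,3,41,15,98,30]},"sj":{"ksg":{"aaf":83,"cr":47,"q":47},"obq":44,"ztc":41}}
After op 13 (add /oki/ld/1 51): {"fty":77,"hn":{"g":[30,71,15,92,29,54],"n":{"v":7,"yc":87},"u":{}},"oki":{"fva":{"kiz":7,"nnm":83},"ld":[2,51,74,3,41,15,98,30]},"sj":{"ksg":{"aaf":83,"cr":47,"q":47},"obq":44,"ztc":41}}
After op 14 (remove /hn/g/5): {"fty":77,"hn":{"g":[30,71,15,92,29],"n":{"v":7,"yc":87},"u":{}},"oki":{"fva":{"kiz":7,"nnm":83},"ld":[2,51,74,3,41,15,98,30]},"sj":{"ksg":{"aaf":83,"cr":47,"q":47},"obq":44,"ztc":41}}
After op 15 (replace /hn/g 13): {"fty":77,"hn":{"g":13,"n":{"v":7,"yc":87},"u":{}},"oki":{"fva":{"kiz":7,"nnm":83},"ld":[2,51,74,3,41,15,98,30]},"sj":{"ksg":{"aaf":83,"cr":47,"q":47},"obq":44,"ztc":41}}
After op 16 (replace /oki/ld/4 59): {"fty":77,"hn":{"g":13,"n":{"v":7,"yc":87},"u":{}},"oki":{"fva":{"kiz":7,"nnm":83},"ld":[2,51,74,3,59,15,98,30]},"sj":{"ksg":{"aaf":83,"cr":47,"q":47},"obq":44,"ztc":41}}
After op 17 (replace /hn/g 3): {"fty":77,"hn":{"g":3,"n":{"v":7,"yc":87},"u":{}},"oki":{"fva":{"kiz":7,"nnm":83},"ld":[2,51,74,3,59,15,98,30]},"sj":{"ksg":{"aaf":83,"cr":47,"q":47},"obq":44,"ztc":41}}
After op 18 (replace /oki/ld/0 28): {"fty":77,"hn":{"g":3,"n":{"v":7,"yc":87},"u":{}},"oki":{"fva":{"kiz":7,"nnm":83},"ld":[28,51,74,3,59,15,98,30]},"sj":{"ksg":{"aaf":83,"cr":47,"q":47},"obq":44,"ztc":41}}
After op 19 (replace /hn/u 77): {"fty":77,"hn":{"g":3,"n":{"v":7,"yc":87},"u":77},"oki":{"fva":{"kiz":7,"nnm":83},"ld":[28,51,74,3,59,15,98,30]},"sj":{"ksg":{"aaf":83,"cr":47,"q":47},"obq":44,"ztc":41}}
After op 20 (remove /hn): {"fty":77,"oki":{"fva":{"kiz":7,"nnm":83},"ld":[28,51,74,3,59,15,98,30]},"sj":{"ksg":{"aaf":83,"cr":47,"q":47},"obq":44,"ztc":41}}
After op 21 (replace /oki/ld/5 30): {"fty":77,"oki":{"fva":{"kiz":7,"nnm":83},"ld":[28,51,74,3,59,30,98,30]},"sj":{"ksg":{"aaf":83,"cr":47,"q":47},"obq":44,"ztc":41}}
After op 22 (add /oki/fva/kiz 37): {"fty":77,"oki":{"fva":{"kiz":37,"nnm":83},"ld":[28,51,74,3,59,30,98,30]},"sj":{"ksg":{"aaf":83,"cr":47,"q":47},"obq":44,"ztc":41}}
After op 23 (replace /oki/ld 0): {"fty":77,"oki":{"fva":{"kiz":37,"nnm":83},"ld":0},"sj":{"ksg":{"aaf":83,"cr":47,"q":47},"obq":44,"ztc":41}}
Value at /sj/obq: 44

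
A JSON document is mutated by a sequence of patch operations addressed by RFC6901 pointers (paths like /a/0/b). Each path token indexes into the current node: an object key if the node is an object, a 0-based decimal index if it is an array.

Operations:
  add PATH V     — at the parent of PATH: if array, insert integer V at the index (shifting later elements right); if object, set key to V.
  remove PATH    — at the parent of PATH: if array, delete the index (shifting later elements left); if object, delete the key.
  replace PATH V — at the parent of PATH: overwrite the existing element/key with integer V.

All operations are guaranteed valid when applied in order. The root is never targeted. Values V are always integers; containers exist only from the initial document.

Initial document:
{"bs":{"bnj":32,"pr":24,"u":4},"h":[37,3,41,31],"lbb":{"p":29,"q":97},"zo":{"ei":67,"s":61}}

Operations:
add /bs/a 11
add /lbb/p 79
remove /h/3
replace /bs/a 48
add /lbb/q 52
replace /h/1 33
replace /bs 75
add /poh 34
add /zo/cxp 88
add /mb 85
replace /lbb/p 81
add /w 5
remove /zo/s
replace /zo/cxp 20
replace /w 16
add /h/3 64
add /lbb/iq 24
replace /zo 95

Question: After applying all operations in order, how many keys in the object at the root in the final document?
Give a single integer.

After op 1 (add /bs/a 11): {"bs":{"a":11,"bnj":32,"pr":24,"u":4},"h":[37,3,41,31],"lbb":{"p":29,"q":97},"zo":{"ei":67,"s":61}}
After op 2 (add /lbb/p 79): {"bs":{"a":11,"bnj":32,"pr":24,"u":4},"h":[37,3,41,31],"lbb":{"p":79,"q":97},"zo":{"ei":67,"s":61}}
After op 3 (remove /h/3): {"bs":{"a":11,"bnj":32,"pr":24,"u":4},"h":[37,3,41],"lbb":{"p":79,"q":97},"zo":{"ei":67,"s":61}}
After op 4 (replace /bs/a 48): {"bs":{"a":48,"bnj":32,"pr":24,"u":4},"h":[37,3,41],"lbb":{"p":79,"q":97},"zo":{"ei":67,"s":61}}
After op 5 (add /lbb/q 52): {"bs":{"a":48,"bnj":32,"pr":24,"u":4},"h":[37,3,41],"lbb":{"p":79,"q":52},"zo":{"ei":67,"s":61}}
After op 6 (replace /h/1 33): {"bs":{"a":48,"bnj":32,"pr":24,"u":4},"h":[37,33,41],"lbb":{"p":79,"q":52},"zo":{"ei":67,"s":61}}
After op 7 (replace /bs 75): {"bs":75,"h":[37,33,41],"lbb":{"p":79,"q":52},"zo":{"ei":67,"s":61}}
After op 8 (add /poh 34): {"bs":75,"h":[37,33,41],"lbb":{"p":79,"q":52},"poh":34,"zo":{"ei":67,"s":61}}
After op 9 (add /zo/cxp 88): {"bs":75,"h":[37,33,41],"lbb":{"p":79,"q":52},"poh":34,"zo":{"cxp":88,"ei":67,"s":61}}
After op 10 (add /mb 85): {"bs":75,"h":[37,33,41],"lbb":{"p":79,"q":52},"mb":85,"poh":34,"zo":{"cxp":88,"ei":67,"s":61}}
After op 11 (replace /lbb/p 81): {"bs":75,"h":[37,33,41],"lbb":{"p":81,"q":52},"mb":85,"poh":34,"zo":{"cxp":88,"ei":67,"s":61}}
After op 12 (add /w 5): {"bs":75,"h":[37,33,41],"lbb":{"p":81,"q":52},"mb":85,"poh":34,"w":5,"zo":{"cxp":88,"ei":67,"s":61}}
After op 13 (remove /zo/s): {"bs":75,"h":[37,33,41],"lbb":{"p":81,"q":52},"mb":85,"poh":34,"w":5,"zo":{"cxp":88,"ei":67}}
After op 14 (replace /zo/cxp 20): {"bs":75,"h":[37,33,41],"lbb":{"p":81,"q":52},"mb":85,"poh":34,"w":5,"zo":{"cxp":20,"ei":67}}
After op 15 (replace /w 16): {"bs":75,"h":[37,33,41],"lbb":{"p":81,"q":52},"mb":85,"poh":34,"w":16,"zo":{"cxp":20,"ei":67}}
After op 16 (add /h/3 64): {"bs":75,"h":[37,33,41,64],"lbb":{"p":81,"q":52},"mb":85,"poh":34,"w":16,"zo":{"cxp":20,"ei":67}}
After op 17 (add /lbb/iq 24): {"bs":75,"h":[37,33,41,64],"lbb":{"iq":24,"p":81,"q":52},"mb":85,"poh":34,"w":16,"zo":{"cxp":20,"ei":67}}
After op 18 (replace /zo 95): {"bs":75,"h":[37,33,41,64],"lbb":{"iq":24,"p":81,"q":52},"mb":85,"poh":34,"w":16,"zo":95}
Size at the root: 7

Answer: 7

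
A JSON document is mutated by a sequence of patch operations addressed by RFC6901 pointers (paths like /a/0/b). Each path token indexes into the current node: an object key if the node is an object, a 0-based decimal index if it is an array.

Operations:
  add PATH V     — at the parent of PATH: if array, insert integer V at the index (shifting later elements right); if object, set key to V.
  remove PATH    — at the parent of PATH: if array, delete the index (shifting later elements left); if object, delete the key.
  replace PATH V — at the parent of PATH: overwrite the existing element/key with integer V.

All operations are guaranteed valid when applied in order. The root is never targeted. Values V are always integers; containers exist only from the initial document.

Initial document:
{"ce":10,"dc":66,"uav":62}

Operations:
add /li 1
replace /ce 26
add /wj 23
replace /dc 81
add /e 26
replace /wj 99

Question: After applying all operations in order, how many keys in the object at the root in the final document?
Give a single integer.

Answer: 6

Derivation:
After op 1 (add /li 1): {"ce":10,"dc":66,"li":1,"uav":62}
After op 2 (replace /ce 26): {"ce":26,"dc":66,"li":1,"uav":62}
After op 3 (add /wj 23): {"ce":26,"dc":66,"li":1,"uav":62,"wj":23}
After op 4 (replace /dc 81): {"ce":26,"dc":81,"li":1,"uav":62,"wj":23}
After op 5 (add /e 26): {"ce":26,"dc":81,"e":26,"li":1,"uav":62,"wj":23}
After op 6 (replace /wj 99): {"ce":26,"dc":81,"e":26,"li":1,"uav":62,"wj":99}
Size at the root: 6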